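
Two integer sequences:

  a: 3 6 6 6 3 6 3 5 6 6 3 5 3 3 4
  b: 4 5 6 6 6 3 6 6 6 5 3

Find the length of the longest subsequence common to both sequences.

9

Match 6 at a[2]=b[3], then 6 at a[3]=b[4], then 6 at a[4]=b[5], then 3 at a[5]=b[6], then 6 at a[6]=b[7], then 6 at a[9]=b[8], then 6 at a[10]=b[9], then 5 at a[12]=b[10], then 3 at a[14]=b[11] — 9 values in the same relative order in both. dp[15][11] = 9 confirms this is the maximum.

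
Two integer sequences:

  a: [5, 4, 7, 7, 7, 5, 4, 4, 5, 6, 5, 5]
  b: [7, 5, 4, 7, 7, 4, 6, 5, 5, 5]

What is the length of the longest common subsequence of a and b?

8

Pick 5 [1,2], 4 [2,3], 7 [4,4], 7 [5,5], 4 [7,6], 5 [9,8], 5 [11,9], 5 [12,10]; all 8 values appear in both, in order. dp[12][10] = 8 confirms this is the maximum.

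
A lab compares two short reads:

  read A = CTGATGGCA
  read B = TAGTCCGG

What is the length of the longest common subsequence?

Pick T [2,1], G [3,3], T [5,4], G [6,7], G [7,8]; all 5 bases appear in both, in order, and the DP table's final entry dp[9][8] is also 5, so no common subsequence is longer.

5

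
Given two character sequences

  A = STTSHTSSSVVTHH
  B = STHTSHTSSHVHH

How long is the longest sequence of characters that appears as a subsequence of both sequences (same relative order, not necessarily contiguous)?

11

Match S (A #1, B #1); then T (A #2, B #2); then T (A #3, B #4); then S (A #4, B #5); then H (A #5, B #6); then T (A #6, B #7); then S (A #7, B #8); then S (A #8, B #9); then V (A #11, B #11); then H (A #13, B #12); then H (A #14, B #13) — 11 characters in the same relative order in both. The LCS DP gives dp[14][13] = 11, so this is optimal.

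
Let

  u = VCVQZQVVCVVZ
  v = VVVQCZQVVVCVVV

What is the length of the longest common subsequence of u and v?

Match V at u[1]=v[2], V at u[3]=v[3], Q at u[4]=v[4], Z at u[5]=v[6], Q at u[6]=v[7], V at u[7]=v[9], V at u[8]=v[10], C at u[9]=v[11], V at u[10]=v[13], V at u[11]=v[14] — 10 characters in the same relative order in both, and the DP table's final entry dp[12][14] is also 10, so no common subsequence is longer.

10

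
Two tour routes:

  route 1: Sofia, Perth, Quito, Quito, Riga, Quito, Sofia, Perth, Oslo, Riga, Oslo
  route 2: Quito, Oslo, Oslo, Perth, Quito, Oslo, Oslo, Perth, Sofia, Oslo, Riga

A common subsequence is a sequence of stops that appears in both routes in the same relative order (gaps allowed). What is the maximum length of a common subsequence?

5

Taking Perth [2,4], then Quito [3,5], then Sofia [7,9], then Oslo [9,10], then Riga [10,11] gives a common subsequence of length 5. Since dp[11][11] = 5, nothing longer is possible.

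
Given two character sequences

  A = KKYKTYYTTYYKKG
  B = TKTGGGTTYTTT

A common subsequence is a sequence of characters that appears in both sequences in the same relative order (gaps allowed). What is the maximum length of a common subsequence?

5

One common subsequence of length 5: K [1,2]; then Y [3,9]; then T [5,10]; then T [8,11]; then T [9,12], and the DP table's final entry dp[14][12] is also 5, so no common subsequence is longer.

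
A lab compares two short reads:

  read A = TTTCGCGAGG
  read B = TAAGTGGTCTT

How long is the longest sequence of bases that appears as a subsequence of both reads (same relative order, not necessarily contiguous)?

Match T (read A #1, read B #1), T (read A #2, read B #5), T (read A #3, read B #8), C (read A #4, read B #9) — 4 bases in the same relative order in both. Since dp[10][11] = 4, nothing longer is possible.

4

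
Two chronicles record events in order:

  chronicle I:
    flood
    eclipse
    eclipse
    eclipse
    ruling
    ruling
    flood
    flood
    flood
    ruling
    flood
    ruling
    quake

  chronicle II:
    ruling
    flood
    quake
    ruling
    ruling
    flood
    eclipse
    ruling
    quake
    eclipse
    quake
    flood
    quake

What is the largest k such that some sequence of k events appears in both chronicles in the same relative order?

7

Pick flood at chronicle I[1]=chronicle II[2], ruling at chronicle I[5]=chronicle II[4], ruling at chronicle I[6]=chronicle II[5], flood at chronicle I[7]=chronicle II[6], ruling at chronicle I[10]=chronicle II[8], flood at chronicle I[11]=chronicle II[12], quake at chronicle I[13]=chronicle II[13]; all 7 events appear in both, in order. dp[13][13] = 7 confirms this is the maximum.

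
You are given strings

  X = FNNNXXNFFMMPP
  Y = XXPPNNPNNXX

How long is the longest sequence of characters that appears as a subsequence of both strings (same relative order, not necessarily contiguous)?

5

Match N at X[2]=Y[6], then N at X[3]=Y[8], then N at X[4]=Y[9], then X at X[5]=Y[10], then X at X[6]=Y[11] — 5 characters in the same relative order in both, and the DP table's final entry dp[13][11] is also 5, so no common subsequence is longer.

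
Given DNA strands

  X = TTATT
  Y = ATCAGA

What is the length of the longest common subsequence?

2

Let dp[i][j] be the LCS length of the first i bases of X and the first j bases of Y. dp[i][j] = dp[i-1][j-1]+1 when the i-th and j-th bases match, else max(dp[i-1][j], dp[i][j-1]).
    ·  A  T  C  A  G  A
 ·  0  0  0  0  0  0  0
 T  0  0  1  1  1  1  1
 T  0  0  1  1  1  1  1
 A  0  1  1  1  2  2  2
 T  0  1  2  2  2  2  2
 T  0  1  2  2  2  2  2
dp[5][6] = 2. One LCS (by backtracking along matches): TA.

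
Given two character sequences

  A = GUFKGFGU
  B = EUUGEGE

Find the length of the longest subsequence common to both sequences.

Let dp[i][j] be the LCS length of the first i characters of A and the first j characters of B. dp[i][j] = dp[i-1][j-1]+1 when the i-th and j-th characters match, else max(dp[i-1][j], dp[i][j-1]).
    ·  E  U  U  G  E  G  E
 ·  0  0  0  0  0  0  0  0
 G  0  0  0  0  1  1  1  1
 U  0  0  1  1  1  1  1  1
 F  0  0  1  1  1  1  1  1
 K  0  0  1  1  1  1  1  1
 G  0  0  1  1  2  2  2  2
 F  0  0  1  1  2  2  2  2
 G  0  0  1  1  2  2  3  3
 U  0  0  1  2  2  2  3  3
dp[8][7] = 3. One LCS (by backtracking along matches): UGG.

3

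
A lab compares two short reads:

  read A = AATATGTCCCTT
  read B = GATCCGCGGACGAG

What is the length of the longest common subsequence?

Match A at read A[2]=read B[2], then T at read A[3]=read B[3], then G at read A[6]=read B[6], then C at read A[8]=read B[7], then C at read A[9]=read B[11] — 5 bases in the same relative order in both. dp[12][14] = 5 confirms this is the maximum.

5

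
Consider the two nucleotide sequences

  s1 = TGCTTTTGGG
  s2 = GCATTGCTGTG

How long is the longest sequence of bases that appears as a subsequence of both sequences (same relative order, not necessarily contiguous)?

Let dp[i][j] be the LCS length of the first i bases of s1 and the first j bases of s2. dp[i][j] = dp[i-1][j-1]+1 when the i-th and j-th bases match, else max(dp[i-1][j], dp[i][j-1]).
    ·  G  C  A  T  T  G  C  T  G  T  G
 ·  0  0  0  0  0  0  0  0  0  0  0  0
 T  0  0  0  0  1  1  1  1  1  1  1  1
 G  0  1  1  1  1  1  2  2  2  2  2  2
 C  0  1  2  2  2  2  2  3  3  3  3  3
 T  0  1  2  2  3  3  3  3  4  4  4  4
 T  0  1  2  2  3  4  4  4  4  4  5  5
 T  0  1  2  2  3  4  4  4  5  5  5  5
 T  0  1  2  2  3  4  4  4  5  5  6  6
 G  0  1  2  2  3  4  5  5  5  6  6  7
 G  0  1  2  2  3  4  5  5  5  6  6  7
 G  0  1  2  2  3  4  5  5  5  6  6  7
dp[10][11] = 7. One LCS (by backtracking along matches): GCTTTTG.

7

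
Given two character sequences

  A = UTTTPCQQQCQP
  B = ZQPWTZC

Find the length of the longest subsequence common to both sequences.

2

Let dp[i][j] be the LCS length of the first i characters of A and the first j characters of B. dp[i][j] = dp[i-1][j-1]+1 when the i-th and j-th characters match, else max(dp[i-1][j], dp[i][j-1]).
    ·  Z  Q  P  W  T  Z  C
 ·  0  0  0  0  0  0  0  0
 U  0  0  0  0  0  0  0  0
 T  0  0  0  0  0  1  1  1
 T  0  0  0  0  0  1  1  1
 T  0  0  0  0  0  1  1  1
 P  0  0  0  1  1  1  1  1
 C  0  0  0  1  1  1  1  2
 Q  0  0  1  1  1  1  1  2
 Q  0  0  1  1  1  1  1  2
 Q  0  0  1  1  1  1  1  2
 C  0  0  1  1  1  1  1  2
 Q  0  0  1  1  1  1  1  2
 P  0  0  1  2  2  2  2  2
dp[12][7] = 2. One LCS (by backtracking along matches): TC.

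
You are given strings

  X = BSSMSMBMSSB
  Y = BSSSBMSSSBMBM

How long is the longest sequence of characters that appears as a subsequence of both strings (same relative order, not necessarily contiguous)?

One common subsequence of length 9: B (X #1, Y #1), S (X #2, Y #2), S (X #3, Y #3), S (X #5, Y #4), B (X #7, Y #5), M (X #8, Y #6), S (X #9, Y #8), S (X #10, Y #9), B (X #11, Y #12). The LCS DP gives dp[11][13] = 9, so this is optimal.

9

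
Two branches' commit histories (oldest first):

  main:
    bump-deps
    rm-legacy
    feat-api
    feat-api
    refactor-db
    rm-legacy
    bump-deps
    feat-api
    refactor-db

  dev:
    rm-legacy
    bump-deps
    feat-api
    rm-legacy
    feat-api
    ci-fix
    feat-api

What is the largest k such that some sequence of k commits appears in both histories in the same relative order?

Pick bump-deps (main #1, dev #2) → rm-legacy (main #2, dev #4) → feat-api (main #3, dev #5) → feat-api (main #8, dev #7); all 4 commits appear in both, in order. Since dp[9][7] = 4, nothing longer is possible.

4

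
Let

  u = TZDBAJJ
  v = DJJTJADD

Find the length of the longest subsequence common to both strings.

Let dp[i][j] be the LCS length of the first i characters of u and the first j characters of v. dp[i][j] = dp[i-1][j-1]+1 when the i-th and j-th characters match, else max(dp[i-1][j], dp[i][j-1]).
    ·  D  J  J  T  J  A  D  D
 ·  0  0  0  0  0  0  0  0  0
 T  0  0  0  0  1  1  1  1  1
 Z  0  0  0  0  1  1  1  1  1
 D  0  1  1  1  1  1  1  2  2
 B  0  1  1  1  1  1  1  2  2
 A  0  1  1  1  1  1  2  2  2
 J  0  1  2  2  2  2  2  2  2
 J  0  1  2  3  3  3  3  3  3
dp[7][8] = 3. One LCS (by backtracking along matches): DJJ.

3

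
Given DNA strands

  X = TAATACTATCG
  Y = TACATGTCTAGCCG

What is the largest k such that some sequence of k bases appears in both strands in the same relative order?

9

Match T (X #1, Y #1), then A (X #2, Y #2), then A (X #3, Y #4), then T (X #4, Y #7), then C (X #6, Y #8), then T (X #7, Y #9), then A (X #8, Y #10), then C (X #10, Y #13), then G (X #11, Y #14) — 9 bases in the same relative order in both. Since dp[11][14] = 9, nothing longer is possible.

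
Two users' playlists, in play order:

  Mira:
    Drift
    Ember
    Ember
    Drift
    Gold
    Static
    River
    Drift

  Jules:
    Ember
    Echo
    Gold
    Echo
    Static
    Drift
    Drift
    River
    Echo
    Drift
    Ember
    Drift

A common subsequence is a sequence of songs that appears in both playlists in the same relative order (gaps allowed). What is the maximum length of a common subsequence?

Match Ember [2,1], then Gold [5,3], then Static [6,5], then River [7,8], then Drift [8,12] — 5 songs in the same relative order in both. The LCS DP gives dp[8][12] = 5, so this is optimal.

5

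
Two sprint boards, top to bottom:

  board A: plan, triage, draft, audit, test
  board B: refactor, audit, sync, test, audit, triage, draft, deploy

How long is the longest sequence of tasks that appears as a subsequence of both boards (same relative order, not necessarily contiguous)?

Match triage (board A #2, board B #6); then draft (board A #3, board B #7) — 2 tasks in the same relative order in both. dp[5][8] = 2 confirms this is the maximum.

2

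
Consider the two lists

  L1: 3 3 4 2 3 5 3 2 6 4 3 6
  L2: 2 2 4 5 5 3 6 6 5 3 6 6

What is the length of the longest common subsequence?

6

One common subsequence of length 6: 4 (L1 #3, L2 #3); then 3 (L1 #5, L2 #6); then 5 (L1 #6, L2 #9); then 3 (L1 #7, L2 #10); then 6 (L1 #9, L2 #11); then 6 (L1 #12, L2 #12). dp[12][12] = 6 confirms this is the maximum.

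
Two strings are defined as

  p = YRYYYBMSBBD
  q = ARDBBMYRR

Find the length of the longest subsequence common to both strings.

3

Let dp[i][j] be the LCS length of the first i characters of p and the first j characters of q. dp[i][j] = dp[i-1][j-1]+1 when the i-th and j-th characters match, else max(dp[i-1][j], dp[i][j-1]).
    ·  A  R  D  B  B  M  Y  R  R
 ·  0  0  0  0  0  0  0  0  0  0
 Y  0  0  0  0  0  0  0  1  1  1
 R  0  0  1  1  1  1  1  1  2  2
 Y  0  0  1  1  1  1  1  2  2  2
 Y  0  0  1  1  1  1  1  2  2  2
 Y  0  0  1  1  1  1  1  2  2  2
 B  0  0  1  1  2  2  2  2  2  2
 M  0  0  1  1  2  2  3  3  3  3
 S  0  0  1  1  2  2  3  3  3  3
 B  0  0  1  1  2  3  3  3  3  3
 B  0  0  1  1  2  3  3  3  3  3
 D  0  0  1  2  2  3  3  3  3  3
dp[11][9] = 3. One LCS (by backtracking along matches): RBM.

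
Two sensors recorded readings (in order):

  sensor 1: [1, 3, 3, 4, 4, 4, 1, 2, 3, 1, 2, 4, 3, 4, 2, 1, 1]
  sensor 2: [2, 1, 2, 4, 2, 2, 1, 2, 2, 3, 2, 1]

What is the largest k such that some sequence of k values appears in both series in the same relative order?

8

Taking 1 (sensor 1 #1, sensor 2 #2), then 4 (sensor 1 #4, sensor 2 #4), then 1 (sensor 1 #7, sensor 2 #7), then 2 (sensor 1 #8, sensor 2 #8), then 2 (sensor 1 #11, sensor 2 #9), then 3 (sensor 1 #13, sensor 2 #10), then 2 (sensor 1 #15, sensor 2 #11), then 1 (sensor 1 #17, sensor 2 #12) gives a common subsequence of length 8. The LCS DP gives dp[17][12] = 8, so this is optimal.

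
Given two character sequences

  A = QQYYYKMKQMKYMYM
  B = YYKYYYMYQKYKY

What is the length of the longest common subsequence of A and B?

Pick Y (A #3, B #4) → Y (A #4, B #5) → Y (A #5, B #6) → M (A #7, B #7) → Q (A #9, B #9) → K (A #11, B #10) → Y (A #12, B #11) → Y (A #14, B #13); all 8 characters appear in both, in order. Since dp[15][13] = 8, nothing longer is possible.

8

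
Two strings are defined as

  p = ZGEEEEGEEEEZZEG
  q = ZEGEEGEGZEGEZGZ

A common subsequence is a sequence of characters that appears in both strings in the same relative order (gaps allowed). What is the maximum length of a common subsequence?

Match Z (p #1, q #1); then G (p #2, q #3); then E (p #3, q #4); then E (p #4, q #5); then E (p #5, q #7); then E (p #6, q #10); then G (p #7, q #11); then E (p #11, q #12); then Z (p #12, q #13); then Z (p #13, q #15) — 10 characters in the same relative order in both, and the DP table's final entry dp[15][15] is also 10, so no common subsequence is longer.

10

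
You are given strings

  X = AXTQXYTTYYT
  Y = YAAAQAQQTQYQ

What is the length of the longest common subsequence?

Let dp[i][j] be the LCS length of the first i characters of X and the first j characters of Y. dp[i][j] = dp[i-1][j-1]+1 when the i-th and j-th characters match, else max(dp[i-1][j], dp[i][j-1]).
    ·  Y  A  A  A  Q  A  Q  Q  T  Q  Y  Q
 ·  0  0  0  0  0  0  0  0  0  0  0  0  0
 A  0  0  1  1  1  1  1  1  1  1  1  1  1
 X  0  0  1  1  1  1  1  1  1  1  1  1  1
 T  0  0  1  1  1  1  1  1  1  2  2  2  2
 Q  0  0  1  1  1  2  2  2  2  2  3  3  3
 X  0  0  1  1  1  2  2  2  2  2  3  3  3
 Y  0  1  1  1  1  2  2  2  2  2  3  4  4
 T  0  1  1  1  1  2  2  2  2  3  3  4  4
 T  0  1  1  1  1  2  2  2  2  3  3  4  4
 Y  0  1  1  1  1  2  2  2  2  3  3  4  4
 Y  0  1  1  1  1  2  2  2  2  3  3  4  4
 T  0  1  1  1  1  2  2  2  2  3  3  4  4
dp[11][12] = 4. One LCS (by backtracking along matches): ATQY.

4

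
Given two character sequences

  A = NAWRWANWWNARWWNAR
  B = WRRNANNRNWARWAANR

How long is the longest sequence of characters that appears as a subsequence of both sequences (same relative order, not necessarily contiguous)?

10

Taking N at A[1]=B[4] → A at A[2]=B[5] → R at A[4]=B[8] → N at A[7]=B[9] → W at A[9]=B[10] → A at A[11]=B[11] → R at A[12]=B[12] → W at A[13]=B[13] → N at A[15]=B[16] → R at A[17]=B[17] gives a common subsequence of length 10. Since dp[17][17] = 10, nothing longer is possible.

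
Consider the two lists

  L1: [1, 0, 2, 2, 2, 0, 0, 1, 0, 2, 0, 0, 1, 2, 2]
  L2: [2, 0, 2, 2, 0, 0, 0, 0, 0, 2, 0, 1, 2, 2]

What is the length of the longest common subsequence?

11

Taking 0 [2,2] → 2 [3,3] → 2 [4,4] → 0 [6,7] → 0 [7,8] → 0 [9,9] → 2 [10,10] → 0 [12,11] → 1 [13,12] → 2 [14,13] → 2 [15,14] gives a common subsequence of length 11. The LCS DP gives dp[15][14] = 11, so this is optimal.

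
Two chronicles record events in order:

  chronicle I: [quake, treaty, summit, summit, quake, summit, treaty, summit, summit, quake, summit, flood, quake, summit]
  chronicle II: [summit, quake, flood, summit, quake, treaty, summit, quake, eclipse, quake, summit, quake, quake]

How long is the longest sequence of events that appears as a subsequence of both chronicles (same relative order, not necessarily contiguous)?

8

One common subsequence of length 8: quake (chronicle I #1, chronicle II #2); then summit (chronicle I #4, chronicle II #4); then quake (chronicle I #5, chronicle II #5); then treaty (chronicle I #7, chronicle II #6); then summit (chronicle I #8, chronicle II #7); then summit (chronicle I #9, chronicle II #11); then quake (chronicle I #10, chronicle II #12); then quake (chronicle I #13, chronicle II #13). Since dp[14][13] = 8, nothing longer is possible.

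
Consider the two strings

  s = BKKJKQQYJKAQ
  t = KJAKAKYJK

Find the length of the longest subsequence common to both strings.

Pick K [2,1], then K [3,4], then K [5,6], then Y [8,7], then J [9,8], then K [10,9]; all 6 characters appear in both, in order. The LCS DP gives dp[12][9] = 6, so this is optimal.

6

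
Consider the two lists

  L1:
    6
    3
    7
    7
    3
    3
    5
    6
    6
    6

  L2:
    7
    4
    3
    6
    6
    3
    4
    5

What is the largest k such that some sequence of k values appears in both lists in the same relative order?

4

Let dp[i][j] be the LCS length of the first i values of L1 and the first j values of L2. dp[i][j] = dp[i-1][j-1]+1 when the i-th and j-th values match, else max(dp[i-1][j], dp[i][j-1]).
    ·  7  4  3  6  6  3  4  5
 ·  0  0  0  0  0  0  0  0  0
 6  0  0  0  0  1  1  1  1  1
 3  0  0  0  1  1  1  2  2  2
 7  0  1  1  1  1  1  2  2  2
 7  0  1  1  1  1  1  2  2  2
 3  0  1  1  2  2  2  2  2  2
 3  0  1  1  2  2  2  3  3  3
 5  0  1  1  2  2  2  3  3  4
 6  0  1  1  2  3  3  3  3  4
 6  0  1  1  2  3  4  4  4  4
 6  0  1  1  2  3  4  4  4  4
dp[10][8] = 4. One LCS (by backtracking along matches): 7, 3, 3, 5.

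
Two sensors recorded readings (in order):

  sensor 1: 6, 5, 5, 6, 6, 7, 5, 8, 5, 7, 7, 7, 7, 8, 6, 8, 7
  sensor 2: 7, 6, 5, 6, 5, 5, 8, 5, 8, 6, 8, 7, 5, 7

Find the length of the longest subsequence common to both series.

Pick 6 (sensor 1 #1, sensor 2 #2), 5 (sensor 1 #2, sensor 2 #3), 5 (sensor 1 #3, sensor 2 #5), 5 (sensor 1 #7, sensor 2 #6), 8 (sensor 1 #8, sensor 2 #7), 5 (sensor 1 #9, sensor 2 #8), 8 (sensor 1 #14, sensor 2 #9), 6 (sensor 1 #15, sensor 2 #10), 8 (sensor 1 #16, sensor 2 #11), 7 (sensor 1 #17, sensor 2 #14); all 10 values appear in both, in order. Since dp[17][14] = 10, nothing longer is possible.

10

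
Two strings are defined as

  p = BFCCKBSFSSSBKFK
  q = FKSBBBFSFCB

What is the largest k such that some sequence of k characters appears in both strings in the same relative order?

Taking F (p #2, q #1) → K (p #5, q #2) → B (p #6, q #6) → S (p #7, q #8) → F (p #8, q #9) → B (p #12, q #11) gives a common subsequence of length 6, and the DP table's final entry dp[15][11] is also 6, so no common subsequence is longer.

6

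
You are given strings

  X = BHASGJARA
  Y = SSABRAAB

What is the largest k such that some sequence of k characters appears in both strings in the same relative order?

4

Let dp[i][j] be the LCS length of the first i characters of X and the first j characters of Y. dp[i][j] = dp[i-1][j-1]+1 when the i-th and j-th characters match, else max(dp[i-1][j], dp[i][j-1]).
    ·  S  S  A  B  R  A  A  B
 ·  0  0  0  0  0  0  0  0  0
 B  0  0  0  0  1  1  1  1  1
 H  0  0  0  0  1  1  1  1  1
 A  0  0  0  1  1  1  2  2  2
 S  0  1  1  1  1  1  2  2  2
 G  0  1  1  1  1  1  2  2  2
 J  0  1  1  1  1  1  2  2  2
 A  0  1  1  2  2  2  2  3  3
 R  0  1  1  2  2  3  3  3  3
 A  0  1  1  2  2  3  4  4  4
dp[9][8] = 4. One LCS (by backtracking along matches): SARA.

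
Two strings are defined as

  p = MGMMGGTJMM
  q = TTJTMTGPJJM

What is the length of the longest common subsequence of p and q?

Let dp[i][j] be the LCS length of the first i characters of p and the first j characters of q. dp[i][j] = dp[i-1][j-1]+1 when the i-th and j-th characters match, else max(dp[i-1][j], dp[i][j-1]).
    ·  T  T  J  T  M  T  G  P  J  J  M
 ·  0  0  0  0  0  0  0  0  0  0  0  0
 M  0  0  0  0  0  1  1  1  1  1  1  1
 G  0  0  0  0  0  1  1  2  2  2  2  2
 M  0  0  0  0  0  1  1  2  2  2  2  3
 M  0  0  0  0  0  1  1  2  2  2  2  3
 G  0  0  0  0  0  1  1  2  2  2  2  3
 G  0  0  0  0  0  1  1  2  2  2  2  3
 T  0  1  1  1  1  1  2  2  2  2  2  3
 J  0  1  1  2  2  2  2  2  2  3  3  3
 M  0  1  1  2  2  3  3  3  3  3  3  4
 M  0  1  1  2  2  3  3  3  3  3  3  4
dp[10][11] = 4. One LCS (by backtracking along matches): MGJM.

4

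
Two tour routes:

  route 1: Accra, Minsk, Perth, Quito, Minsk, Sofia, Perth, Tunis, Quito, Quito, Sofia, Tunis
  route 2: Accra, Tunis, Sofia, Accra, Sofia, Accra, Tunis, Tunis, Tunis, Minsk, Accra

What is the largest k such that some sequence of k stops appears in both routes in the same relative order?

4

Taking Accra at route 1[1]=route 2[4], Sofia at route 1[6]=route 2[5], Tunis at route 1[8]=route 2[8], Tunis at route 1[12]=route 2[9] gives a common subsequence of length 4, and the DP table's final entry dp[12][11] is also 4, so no common subsequence is longer.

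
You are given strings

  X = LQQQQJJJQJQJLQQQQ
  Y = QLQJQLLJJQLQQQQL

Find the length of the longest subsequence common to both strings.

11

Taking L [1,2], Q [2,3], Q [3,5], J [8,8], J [10,9], Q [11,10], L [13,11], Q [14,12], Q [15,13], Q [16,14], Q [17,15] gives a common subsequence of length 11. Since dp[17][16] = 11, nothing longer is possible.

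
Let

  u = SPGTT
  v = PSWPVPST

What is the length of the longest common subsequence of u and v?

3

Match S at u[1]=v[2], P at u[2]=v[6], T at u[5]=v[8] — 3 characters in the same relative order in both. Since dp[5][8] = 3, nothing longer is possible.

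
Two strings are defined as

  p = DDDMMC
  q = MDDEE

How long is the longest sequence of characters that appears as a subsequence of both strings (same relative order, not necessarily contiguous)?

2

Let dp[i][j] be the LCS length of the first i characters of p and the first j characters of q. dp[i][j] = dp[i-1][j-1]+1 when the i-th and j-th characters match, else max(dp[i-1][j], dp[i][j-1]).
    ·  M  D  D  E  E
 ·  0  0  0  0  0  0
 D  0  0  1  1  1  1
 D  0  0  1  2  2  2
 D  0  0  1  2  2  2
 M  0  1  1  2  2  2
 M  0  1  1  2  2  2
 C  0  1  1  2  2  2
dp[6][5] = 2. One LCS (by backtracking along matches): DD.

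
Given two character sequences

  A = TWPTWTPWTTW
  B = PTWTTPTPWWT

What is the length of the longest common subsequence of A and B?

Pick T at A[1]=B[2], W at A[2]=B[3], P at A[3]=B[6], T at A[4]=B[7], W at A[5]=B[9], W at A[8]=B[10], T at A[10]=B[11]; all 7 characters appear in both, in order. The LCS DP gives dp[11][11] = 7, so this is optimal.

7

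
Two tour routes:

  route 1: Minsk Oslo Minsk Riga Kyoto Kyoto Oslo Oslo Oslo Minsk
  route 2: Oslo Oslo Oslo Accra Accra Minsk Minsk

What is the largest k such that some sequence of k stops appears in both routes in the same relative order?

Match Oslo (route 1 #2, route 2 #1) → Oslo (route 1 #7, route 2 #2) → Oslo (route 1 #8, route 2 #3) → Minsk (route 1 #10, route 2 #7) — 4 stops in the same relative order in both, and the DP table's final entry dp[10][7] is also 4, so no common subsequence is longer.

4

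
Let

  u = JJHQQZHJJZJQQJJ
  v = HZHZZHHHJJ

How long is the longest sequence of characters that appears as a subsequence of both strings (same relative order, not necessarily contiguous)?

Let dp[i][j] be the LCS length of the first i characters of u and the first j characters of v. dp[i][j] = dp[i-1][j-1]+1 when the i-th and j-th characters match, else max(dp[i-1][j], dp[i][j-1]).
    ·  H  Z  H  Z  Z  H  H  H  J  J
 ·  0  0  0  0  0  0  0  0  0  0  0
 J  0  0  0  0  0  0  0  0  0  1  1
 J  0  0  0  0  0  0  0  0  0  1  2
 H  0  1  1  1  1  1  1  1  1  1  2
 Q  0  1  1  1  1  1  1  1  1  1  2
 Q  0  1  1  1  1  1  1  1  1  1  2
 Z  0  1  2  2  2  2  2  2  2  2  2
 H  0  1  2  3  3  3  3  3  3  3  3
 J  0  1  2  3  3  3  3  3  3  4  4
 J  0  1  2  3  3  3  3  3  3  4  5
 Z  0  1  2  3  4  4  4  4  4  4  5
 J  0  1  2  3  4  4  4  4  4  5  5
 Q  0  1  2  3  4  4  4  4  4  5  5
 Q  0  1  2  3  4  4  4  4  4  5  5
 J  0  1  2  3  4  4  4  4  4  5  6
 J  0  1  2  3  4  4  4  4  4  5  6
dp[15][10] = 6. One LCS (by backtracking along matches): HZHZJJ.

6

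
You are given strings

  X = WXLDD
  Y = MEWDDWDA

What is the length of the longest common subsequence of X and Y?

3

Pick W (X #1, Y #3), then D (X #4, Y #5), then D (X #5, Y #7); all 3 characters appear in both, in order. The LCS DP gives dp[5][8] = 3, so this is optimal.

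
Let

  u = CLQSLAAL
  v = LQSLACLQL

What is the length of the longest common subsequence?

6

Let dp[i][j] be the LCS length of the first i characters of u and the first j characters of v. dp[i][j] = dp[i-1][j-1]+1 when the i-th and j-th characters match, else max(dp[i-1][j], dp[i][j-1]).
    ·  L  Q  S  L  A  C  L  Q  L
 ·  0  0  0  0  0  0  0  0  0  0
 C  0  0  0  0  0  0  1  1  1  1
 L  0  1  1  1  1  1  1  2  2  2
 Q  0  1  2  2  2  2  2  2  3  3
 S  0  1  2  3  3  3  3  3  3  3
 L  0  1  2  3  4  4  4  4  4  4
 A  0  1  2  3  4  5  5  5  5  5
 A  0  1  2  3  4  5  5  5  5  5
 L  0  1  2  3  4  5  5  6  6  6
dp[8][9] = 6. One LCS (by backtracking along matches): LQSLAL.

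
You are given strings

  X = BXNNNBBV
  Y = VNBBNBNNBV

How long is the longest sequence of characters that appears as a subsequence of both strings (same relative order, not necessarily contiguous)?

6

Let dp[i][j] be the LCS length of the first i characters of X and the first j characters of Y. dp[i][j] = dp[i-1][j-1]+1 when the i-th and j-th characters match, else max(dp[i-1][j], dp[i][j-1]).
    ·  V  N  B  B  N  B  N  N  B  V
 ·  0  0  0  0  0  0  0  0  0  0  0
 B  0  0  0  1  1  1  1  1  1  1  1
 X  0  0  0  1  1  1  1  1  1  1  1
 N  0  0  1  1  1  2  2  2  2  2  2
 N  0  0  1  1  1  2  2  3  3  3  3
 N  0  0  1  1  1  2  2  3  4  4  4
 B  0  0  1  2  2  2  3  3  4  5  5
 B  0  0  1  2  3  3  3  3  4  5  5
 V  0  1  1  2  3  3  3  3  4  5  6
dp[8][10] = 6. One LCS (by backtracking along matches): BNNNBV.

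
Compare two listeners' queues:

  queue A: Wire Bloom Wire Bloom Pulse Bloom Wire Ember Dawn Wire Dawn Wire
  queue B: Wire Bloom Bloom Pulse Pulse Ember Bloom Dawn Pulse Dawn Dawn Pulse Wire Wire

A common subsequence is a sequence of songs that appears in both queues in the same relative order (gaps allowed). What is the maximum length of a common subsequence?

8

Taking Wire (queue A #1, queue B #1), then Bloom (queue A #2, queue B #2), then Bloom (queue A #4, queue B #3), then Pulse (queue A #5, queue B #5), then Bloom (queue A #6, queue B #7), then Dawn (queue A #9, queue B #11), then Wire (queue A #10, queue B #13), then Wire (queue A #12, queue B #14) gives a common subsequence of length 8. The LCS DP gives dp[12][14] = 8, so this is optimal.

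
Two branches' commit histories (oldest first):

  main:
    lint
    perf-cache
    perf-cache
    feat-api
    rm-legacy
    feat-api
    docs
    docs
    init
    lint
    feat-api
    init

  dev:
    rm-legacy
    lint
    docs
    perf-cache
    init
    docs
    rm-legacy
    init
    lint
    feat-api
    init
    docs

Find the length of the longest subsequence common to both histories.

7

Match lint (main #1, dev #2), then perf-cache (main #2, dev #4), then rm-legacy (main #5, dev #7), then init (main #9, dev #8), then lint (main #10, dev #9), then feat-api (main #11, dev #10), then init (main #12, dev #11) — 7 commits in the same relative order in both, and the DP table's final entry dp[12][12] is also 7, so no common subsequence is longer.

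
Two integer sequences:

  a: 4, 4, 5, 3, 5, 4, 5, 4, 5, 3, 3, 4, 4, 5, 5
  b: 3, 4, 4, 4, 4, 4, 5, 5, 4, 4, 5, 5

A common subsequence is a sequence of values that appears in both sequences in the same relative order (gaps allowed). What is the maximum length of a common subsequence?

9

Taking 4 [1,4], then 4 [2,5], then 4 [6,6], then 5 [7,7], then 5 [9,8], then 4 [12,9], then 4 [13,10], then 5 [14,11], then 5 [15,12] gives a common subsequence of length 9. Since dp[15][12] = 9, nothing longer is possible.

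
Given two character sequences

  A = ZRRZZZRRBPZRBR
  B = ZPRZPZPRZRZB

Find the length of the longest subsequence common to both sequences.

8

Taking Z at A[1]=B[1]; then R at A[3]=B[3]; then Z at A[4]=B[4]; then Z at A[5]=B[6]; then Z at A[6]=B[9]; then R at A[8]=B[10]; then Z at A[11]=B[11]; then B at A[13]=B[12] gives a common subsequence of length 8, and the DP table's final entry dp[14][12] is also 8, so no common subsequence is longer.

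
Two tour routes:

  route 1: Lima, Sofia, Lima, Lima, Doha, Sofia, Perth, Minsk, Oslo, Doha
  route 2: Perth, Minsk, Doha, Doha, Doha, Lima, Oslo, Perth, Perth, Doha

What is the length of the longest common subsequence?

4

Match Perth at route 1[7]=route 2[1], Minsk at route 1[8]=route 2[2], Oslo at route 1[9]=route 2[7], Doha at route 1[10]=route 2[10] — 4 stops in the same relative order in both, and the DP table's final entry dp[10][10] is also 4, so no common subsequence is longer.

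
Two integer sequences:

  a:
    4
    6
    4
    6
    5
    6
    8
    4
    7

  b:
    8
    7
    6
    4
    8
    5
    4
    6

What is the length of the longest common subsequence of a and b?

Pick 6 at a[2]=b[3], then 4 at a[3]=b[4], then 5 at a[5]=b[6], then 6 at a[6]=b[8]; all 4 values appear in both, in order. dp[9][8] = 4 confirms this is the maximum.

4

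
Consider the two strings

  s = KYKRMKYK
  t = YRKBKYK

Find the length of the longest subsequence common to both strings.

5

One common subsequence of length 5: Y (s #2, t #1), then K (s #3, t #3), then K (s #6, t #5), then Y (s #7, t #6), then K (s #8, t #7). The LCS DP gives dp[8][7] = 5, so this is optimal.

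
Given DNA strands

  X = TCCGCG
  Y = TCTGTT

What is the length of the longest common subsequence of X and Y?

One common subsequence of length 3: T at X[1]=Y[1]; then C at X[2]=Y[2]; then G at X[4]=Y[4], and the DP table's final entry dp[6][6] is also 3, so no common subsequence is longer.

3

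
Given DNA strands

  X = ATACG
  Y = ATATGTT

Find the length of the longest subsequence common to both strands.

Let dp[i][j] be the LCS length of the first i bases of X and the first j bases of Y. dp[i][j] = dp[i-1][j-1]+1 when the i-th and j-th bases match, else max(dp[i-1][j], dp[i][j-1]).
    ·  A  T  A  T  G  T  T
 ·  0  0  0  0  0  0  0  0
 A  0  1  1  1  1  1  1  1
 T  0  1  2  2  2  2  2  2
 A  0  1  2  3  3  3  3  3
 C  0  1  2  3  3  3  3  3
 G  0  1  2  3  3  4  4  4
dp[5][7] = 4. One LCS (by backtracking along matches): ATAG.

4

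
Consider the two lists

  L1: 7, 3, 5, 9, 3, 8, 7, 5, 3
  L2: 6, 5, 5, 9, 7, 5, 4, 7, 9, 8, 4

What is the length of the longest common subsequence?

Let dp[i][j] be the LCS length of the first i values of L1 and the first j values of L2. dp[i][j] = dp[i-1][j-1]+1 when the i-th and j-th values match, else max(dp[i-1][j], dp[i][j-1]).
    ·  6  5  5  9  7  5  4  7  9  8  4
 ·  0  0  0  0  0  0  0  0  0  0  0  0
 7  0  0  0  0  0  1  1  1  1  1  1  1
 3  0  0  0  0  0  1  1  1  1  1  1  1
 5  0  0  1  1  1  1  2  2  2  2  2  2
 9  0  0  1  1  2  2  2  2  2  3  3  3
 3  0  0  1  1  2  2  2  2  2  3  3  3
 8  0  0  1  1  2  2  2  2  2  3  4  4
 7  0  0  1  1  2  3  3  3  3  3  4  4
 5  0  0  1  2  2  3  4  4  4  4  4  4
 3  0  0  1  2  2  3  4  4  4  4  4  4
dp[9][11] = 4. One LCS (by backtracking along matches): 7, 5, 9, 8.

4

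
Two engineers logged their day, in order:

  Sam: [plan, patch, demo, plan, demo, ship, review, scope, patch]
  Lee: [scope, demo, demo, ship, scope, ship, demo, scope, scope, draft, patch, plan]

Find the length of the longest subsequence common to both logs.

5

Taking demo (Sam #3, Lee #2), demo (Sam #5, Lee #3), ship (Sam #6, Lee #6), scope (Sam #8, Lee #9), patch (Sam #9, Lee #11) gives a common subsequence of length 5. dp[9][12] = 5 confirms this is the maximum.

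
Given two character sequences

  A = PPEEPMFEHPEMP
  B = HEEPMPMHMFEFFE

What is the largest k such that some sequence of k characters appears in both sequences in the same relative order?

7

One common subsequence of length 7: E [3,2], then E [4,3], then P [5,6], then M [6,9], then F [7,10], then E [8,11], then E [11,14], and the DP table's final entry dp[13][14] is also 7, so no common subsequence is longer.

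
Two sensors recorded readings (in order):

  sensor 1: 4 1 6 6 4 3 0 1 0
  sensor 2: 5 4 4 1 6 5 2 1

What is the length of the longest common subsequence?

Let dp[i][j] be the LCS length of the first i values of sensor 1 and the first j values of sensor 2. dp[i][j] = dp[i-1][j-1]+1 when the i-th and j-th values match, else max(dp[i-1][j], dp[i][j-1]).
    ·  5  4  4  1  6  5  2  1
 ·  0  0  0  0  0  0  0  0  0
 4  0  0  1  1  1  1  1  1  1
 1  0  0  1  1  2  2  2  2  2
 6  0  0  1  1  2  3  3  3  3
 6  0  0  1  1  2  3  3  3  3
 4  0  0  1  2  2  3  3  3  3
 3  0  0  1  2  2  3  3  3  3
 0  0  0  1  2  2  3  3  3  3
 1  0  0  1  2  3  3  3  3  4
 0  0  0  1  2  3  3  3  3  4
dp[9][8] = 4. One LCS (by backtracking along matches): 4, 1, 6, 1.

4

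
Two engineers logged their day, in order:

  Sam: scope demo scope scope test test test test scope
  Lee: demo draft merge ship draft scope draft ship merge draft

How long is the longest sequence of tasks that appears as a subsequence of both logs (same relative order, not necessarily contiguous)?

Match demo at Sam[2]=Lee[1], scope at Sam[3]=Lee[6] — 2 tasks in the same relative order in both, and the DP table's final entry dp[9][10] is also 2, so no common subsequence is longer.

2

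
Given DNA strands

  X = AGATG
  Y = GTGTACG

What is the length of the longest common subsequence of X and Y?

Pick G [2,3]; then A [3,5]; then G [5,7]; all 3 bases appear in both, in order, and the DP table's final entry dp[5][7] is also 3, so no common subsequence is longer.

3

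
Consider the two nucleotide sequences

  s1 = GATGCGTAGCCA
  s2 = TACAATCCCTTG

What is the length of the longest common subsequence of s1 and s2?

5

Taking A [2,5], then T [3,6], then C [5,9], then T [7,11], then G [9,12] gives a common subsequence of length 5, and the DP table's final entry dp[12][12] is also 5, so no common subsequence is longer.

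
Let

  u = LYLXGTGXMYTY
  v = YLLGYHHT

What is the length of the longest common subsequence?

5

Match L (u #1, v #2); then L (u #3, v #3); then G (u #7, v #4); then Y (u #10, v #5); then T (u #11, v #8) — 5 characters in the same relative order in both, and the DP table's final entry dp[12][8] is also 5, so no common subsequence is longer.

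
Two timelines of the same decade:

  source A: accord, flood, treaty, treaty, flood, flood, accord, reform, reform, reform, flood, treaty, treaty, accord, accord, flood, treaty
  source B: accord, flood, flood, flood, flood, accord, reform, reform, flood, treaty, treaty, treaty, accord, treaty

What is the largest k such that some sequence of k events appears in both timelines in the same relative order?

12

One common subsequence of length 12: accord at source A[1]=source B[1]; then flood at source A[2]=source B[3]; then flood at source A[5]=source B[4]; then flood at source A[6]=source B[5]; then accord at source A[7]=source B[6]; then reform at source A[9]=source B[7]; then reform at source A[10]=source B[8]; then flood at source A[11]=source B[9]; then treaty at source A[12]=source B[11]; then treaty at source A[13]=source B[12]; then accord at source A[15]=source B[13]; then treaty at source A[17]=source B[14]. The LCS DP gives dp[17][14] = 12, so this is optimal.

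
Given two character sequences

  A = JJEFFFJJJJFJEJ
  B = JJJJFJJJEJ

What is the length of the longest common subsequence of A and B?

One common subsequence of length 9: J (A #1, B #1) → J (A #2, B #2) → J (A #7, B #3) → J (A #8, B #4) → J (A #9, B #6) → J (A #10, B #7) → J (A #12, B #8) → E (A #13, B #9) → J (A #14, B #10). The LCS DP gives dp[14][10] = 9, so this is optimal.

9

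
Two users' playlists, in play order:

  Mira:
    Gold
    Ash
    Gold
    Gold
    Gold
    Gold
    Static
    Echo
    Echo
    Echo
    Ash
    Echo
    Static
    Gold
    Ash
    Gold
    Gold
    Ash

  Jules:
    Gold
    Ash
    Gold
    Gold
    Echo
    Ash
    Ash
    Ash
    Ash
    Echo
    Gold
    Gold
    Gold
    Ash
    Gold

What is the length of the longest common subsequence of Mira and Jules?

11

Taking Gold [1,1]; then Ash [2,2]; then Gold [5,3]; then Gold [6,4]; then Echo [8,5]; then Ash [11,9]; then Echo [12,10]; then Gold [14,11]; then Gold [16,12]; then Gold [17,13]; then Ash [18,14] gives a common subsequence of length 11, and the DP table's final entry dp[18][15] is also 11, so no common subsequence is longer.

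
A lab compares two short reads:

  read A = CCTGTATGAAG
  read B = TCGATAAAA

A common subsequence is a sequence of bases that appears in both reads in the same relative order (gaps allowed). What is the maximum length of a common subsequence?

Pick C [2,2]; then G [4,3]; then T [5,5]; then A [6,7]; then A [9,8]; then A [10,9]; all 6 bases appear in both, in order, and the DP table's final entry dp[11][9] is also 6, so no common subsequence is longer.

6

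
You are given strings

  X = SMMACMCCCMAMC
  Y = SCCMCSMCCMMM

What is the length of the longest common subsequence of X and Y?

One common subsequence of length 8: S at X[1]=Y[1] → M at X[3]=Y[4] → C at X[5]=Y[5] → M at X[6]=Y[7] → C at X[7]=Y[8] → C at X[8]=Y[9] → M at X[10]=Y[11] → M at X[12]=Y[12]. Since dp[13][12] = 8, nothing longer is possible.

8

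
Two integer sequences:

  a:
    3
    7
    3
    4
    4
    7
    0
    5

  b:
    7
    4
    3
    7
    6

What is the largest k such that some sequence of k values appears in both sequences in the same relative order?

Taking 7 at a[2]=b[1]; then 3 at a[3]=b[3]; then 7 at a[6]=b[4] gives a common subsequence of length 3. The LCS DP gives dp[8][5] = 3, so this is optimal.

3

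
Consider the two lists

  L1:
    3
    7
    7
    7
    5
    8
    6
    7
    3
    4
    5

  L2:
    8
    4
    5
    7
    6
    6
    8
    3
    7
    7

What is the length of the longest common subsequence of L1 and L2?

One common subsequence of length 3: 3 [1,8]; then 7 [4,9]; then 7 [8,10]. Since dp[11][10] = 3, nothing longer is possible.

3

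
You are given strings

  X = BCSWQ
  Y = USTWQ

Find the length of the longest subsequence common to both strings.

Pick S [3,2]; then W [4,4]; then Q [5,5]; all 3 characters appear in both, in order. dp[5][5] = 3 confirms this is the maximum.

3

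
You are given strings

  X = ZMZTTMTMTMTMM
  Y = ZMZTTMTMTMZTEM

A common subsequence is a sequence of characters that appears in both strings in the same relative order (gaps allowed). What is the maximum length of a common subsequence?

One common subsequence of length 12: Z (X #1, Y #1), M (X #2, Y #2), Z (X #3, Y #3), T (X #4, Y #4), T (X #5, Y #5), M (X #6, Y #6), T (X #7, Y #7), M (X #8, Y #8), T (X #9, Y #9), M (X #10, Y #10), T (X #11, Y #12), M (X #13, Y #14). The LCS DP gives dp[13][14] = 12, so this is optimal.

12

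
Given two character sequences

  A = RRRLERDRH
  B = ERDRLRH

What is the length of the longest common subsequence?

Let dp[i][j] be the LCS length of the first i characters of A and the first j characters of B. dp[i][j] = dp[i-1][j-1]+1 when the i-th and j-th characters match, else max(dp[i-1][j], dp[i][j-1]).
    ·  E  R  D  R  L  R  H
 ·  0  0  0  0  0  0  0  0
 R  0  0  1  1  1  1  1  1
 R  0  0  1  1  2  2  2  2
 R  0  0  1  1  2  2  3  3
 L  0  0  1  1  2  3  3  3
 E  0  1  1  1  2  3  3  3
 R  0  1  2  2  2  3  4  4
 D  0  1  2  3  3  3  4  4
 R  0  1  2  3  4  4  4  4
 H  0  1  2  3  4  4  4  5
dp[9][7] = 5. One LCS (by backtracking along matches): RRLRH.

5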